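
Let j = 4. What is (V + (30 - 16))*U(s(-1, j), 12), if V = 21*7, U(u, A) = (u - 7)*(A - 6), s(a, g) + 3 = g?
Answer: -5796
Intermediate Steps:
s(a, g) = -3 + g
U(u, A) = (-7 + u)*(-6 + A)
V = 147
(V + (30 - 16))*U(s(-1, j), 12) = (147 + (30 - 16))*(42 - 7*12 - 6*(-3 + 4) + 12*(-3 + 4)) = (147 + 14)*(42 - 84 - 6*1 + 12*1) = 161*(42 - 84 - 6 + 12) = 161*(-36) = -5796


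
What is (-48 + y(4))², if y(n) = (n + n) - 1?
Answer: 1681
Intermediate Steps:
y(n) = -1 + 2*n (y(n) = 2*n - 1 = -1 + 2*n)
(-48 + y(4))² = (-48 + (-1 + 2*4))² = (-48 + (-1 + 8))² = (-48 + 7)² = (-41)² = 1681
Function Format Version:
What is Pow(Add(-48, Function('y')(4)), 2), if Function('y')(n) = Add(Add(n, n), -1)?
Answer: 1681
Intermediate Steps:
Function('y')(n) = Add(-1, Mul(2, n)) (Function('y')(n) = Add(Mul(2, n), -1) = Add(-1, Mul(2, n)))
Pow(Add(-48, Function('y')(4)), 2) = Pow(Add(-48, Add(-1, Mul(2, 4))), 2) = Pow(Add(-48, Add(-1, 8)), 2) = Pow(Add(-48, 7), 2) = Pow(-41, 2) = 1681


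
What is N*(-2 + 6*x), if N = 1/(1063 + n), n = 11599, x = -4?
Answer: -1/487 ≈ -0.0020534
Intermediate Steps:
N = 1/12662 (N = 1/(1063 + 11599) = 1/12662 ≈ 7.8977e-5)
N*(-2 + 6*x) = (-2 + 6*(-4))/12662 = (-2 - 24)/12662 = (1/12662)*(-26) = -1/487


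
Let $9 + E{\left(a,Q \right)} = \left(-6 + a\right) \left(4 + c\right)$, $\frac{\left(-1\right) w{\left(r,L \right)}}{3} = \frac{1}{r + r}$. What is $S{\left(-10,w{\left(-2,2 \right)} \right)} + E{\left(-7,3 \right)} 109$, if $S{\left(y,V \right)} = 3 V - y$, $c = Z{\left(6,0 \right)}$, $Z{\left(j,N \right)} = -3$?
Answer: $- \frac{9543}{4} \approx -2385.8$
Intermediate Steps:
$c = -3$
$w{\left(r,L \right)} = - \frac{3}{2 r}$ ($w{\left(r,L \right)} = - \frac{3}{r + r} = - \frac{3}{2 r}$)
$S{\left(y,V \right)} = - y + 3 V$
$E{\left(a,Q \right)} = -15 + a$ ($E{\left(a,Q \right)} = -9 + \left(-6 + a\right) \left(4 - 3\right) = -9 + \left(-6 + a\right) 1 = -9 + \left(-6 + a\right) = -15 + a$)
$S{\left(-10,w{\left(-2,2 \right)} \right)} + E{\left(-7,3 \right)} 109 = \left(\left(-1\right) \left(-10\right) + 3 \left(- \frac{3}{2 \left(-2\right)}\right)\right) + \left(-15 - 7\right) 109 = \left(10 + 3 \left(\left(- \frac{3}{2}\right) \left(- \frac{1}{2}\right)\right)\right) - 2398 = \left(10 + 3 \cdot \frac{3}{4}\right) - 2398 = \left(10 + \frac{9}{4}\right) - 2398 = \frac{49}{4} - 2398 = - \frac{9543}{4}$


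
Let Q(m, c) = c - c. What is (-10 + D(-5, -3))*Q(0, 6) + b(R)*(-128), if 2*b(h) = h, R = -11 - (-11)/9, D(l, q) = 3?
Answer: 5632/9 ≈ 625.78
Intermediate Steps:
Q(m, c) = 0
R = -88/9 (R = -11 - (-11)/9 = -11 - 1*(-11/9) = -11 + 11/9 = -88/9 ≈ -9.7778)
b(h) = h/2
(-10 + D(-5, -3))*Q(0, 6) + b(R)*(-128) = (-10 + 3)*0 + ((½)*(-88/9))*(-128) = -7*0 - 44/9*(-128) = 0 + 5632/9 = 5632/9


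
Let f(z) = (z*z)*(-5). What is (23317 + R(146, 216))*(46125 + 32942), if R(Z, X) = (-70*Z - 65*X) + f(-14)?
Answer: -152045841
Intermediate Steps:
f(z) = -5*z² (f(z) = z²*(-5) = -5*z²)
R(Z, X) = -980 - 70*Z - 65*X (R(Z, X) = (-70*Z - 65*X) - 5*(-14)² = (-70*Z - 65*X) - 5*196 = (-70*Z - 65*X) - 980 = -980 - 70*Z - 65*X)
(23317 + R(146, 216))*(46125 + 32942) = (23317 + (-980 - 70*146 - 65*216))*(46125 + 32942) = (23317 + (-980 - 10220 - 14040))*79067 = (23317 - 25240)*79067 = -1923*79067 = -152045841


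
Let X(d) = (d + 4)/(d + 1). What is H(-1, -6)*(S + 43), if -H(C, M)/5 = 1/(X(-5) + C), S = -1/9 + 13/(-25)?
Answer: 38132/135 ≈ 282.46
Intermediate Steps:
X(d) = (4 + d)/(1 + d)
S = -142/225 (S = -1*1/9 + 13*(-1/25) = -1/9 - 13/25 = -142/225 ≈ -0.63111)
H(C, M) = -5/(1/4 + C) (H(C, M) = -5/((4 - 5)/(1 - 5) + C) = -5/(-1/(-4) + C) = -5/(-1/4*(-1) + C) = -5/(1/4 + C))
H(-1, -6)*(S + 43) = (-20/(1 + 4*(-1)))*(-142/225 + 43) = -20/(1 - 4)*(9533/225) = -20/(-3)*(9533/225) = -20*(-1/3)*(9533/225) = (20/3)*(9533/225) = 38132/135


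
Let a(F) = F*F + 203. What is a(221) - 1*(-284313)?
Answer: 333357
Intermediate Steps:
a(F) = 203 + F**2 (a(F) = F**2 + 203 = 203 + F**2)
a(221) - 1*(-284313) = (203 + 221**2) - 1*(-284313) = (203 + 48841) + 284313 = 49044 + 284313 = 333357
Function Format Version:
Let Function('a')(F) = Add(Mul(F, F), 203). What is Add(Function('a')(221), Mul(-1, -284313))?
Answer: 333357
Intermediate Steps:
Function('a')(F) = Add(203, Pow(F, 2)) (Function('a')(F) = Add(Pow(F, 2), 203) = Add(203, Pow(F, 2)))
Add(Function('a')(221), Mul(-1, -284313)) = Add(Add(203, Pow(221, 2)), Mul(-1, -284313)) = Add(Add(203, 48841), 284313) = Add(49044, 284313) = 333357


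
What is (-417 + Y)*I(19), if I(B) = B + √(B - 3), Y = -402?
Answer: -18837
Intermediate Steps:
I(B) = B + √(-3 + B)
(-417 + Y)*I(19) = (-417 - 402)*(19 + √(-3 + 19)) = -819*(19 + √16) = -819*(19 + 4) = -819*23 = -18837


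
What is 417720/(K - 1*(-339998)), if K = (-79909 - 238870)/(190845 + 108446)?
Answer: 125019836520/101758022639 ≈ 1.2286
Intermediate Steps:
K = -318779/299291 ≈ -1.0651
417720/(K - 1*(-339998)) = 417720/(-318779/299291 - 1*(-339998)) = 417720/(-318779/299291 + 339998) = 417720/(101758022639/299291) = 417720*(299291/101758022639) = 125019836520/101758022639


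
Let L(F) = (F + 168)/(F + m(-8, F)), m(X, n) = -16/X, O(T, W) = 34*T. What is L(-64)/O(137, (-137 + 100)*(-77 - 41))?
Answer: -26/72199 ≈ -0.00036012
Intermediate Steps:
L(F) = (168 + F)/(2 + F) (L(F) = (F + 168)/(F - 16/(-8)) = (168 + F)/(F - 16*(-⅛)) = (168 + F)/(F + 2) = (168 + F)/(2 + F))
L(-64)/O(137, (-137 + 100)*(-77 - 41)) = ((168 - 64)/(2 - 64))/((34*137)) = (104/(-62))/4658 = -1/62*104*(1/4658) = -52/31*1/4658 = -26/72199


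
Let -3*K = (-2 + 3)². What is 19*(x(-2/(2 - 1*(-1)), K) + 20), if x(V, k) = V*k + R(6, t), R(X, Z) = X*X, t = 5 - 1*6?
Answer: 9614/9 ≈ 1068.2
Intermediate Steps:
K = -⅓ (K = -(-2 + 3)²/3 = -⅓*1² = -⅓*1 = -⅓ ≈ -0.33333)
t = -1 (t = 5 - 6 = -1)
R(X, Z) = X²
x(V, k) = 36 + V*k (x(V, k) = V*k + 6² = V*k + 36 = 36 + V*k)
19*(x(-2/(2 - 1*(-1)), K) + 20) = 19*((36 - 2/(2 - 1*(-1))*(-⅓)) + 20) = 19*((36 - 2/(2 + 1)*(-⅓)) + 20) = 19*((36 - 2/3*(-⅓)) + 20) = 19*((36 - 2*⅓*(-⅓)) + 20) = 19*((36 - ⅔*(-⅓)) + 20) = 19*((36 + 2/9) + 20) = 19*(326/9 + 20) = 19*(506/9) = 9614/9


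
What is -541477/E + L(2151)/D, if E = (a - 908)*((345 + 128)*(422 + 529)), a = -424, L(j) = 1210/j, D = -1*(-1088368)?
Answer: 17616190693993/19481821538554584 ≈ 0.00090424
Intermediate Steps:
D = 1088368
E = -599164236 (E = (-424 - 908)*((345 + 128)*(422 + 529)) = -630036*951 = -1332*449823 = -599164236)
-541477/E + L(2151)/D = -541477/(-599164236) + (1210/2151)/1088368 = -541477*(-1/599164236) + (1210*(1/2151))*(1/1088368) = 541477/599164236 + (1210/2151)*(1/1088368) = 541477/599164236 + 605/1170539784 = 17616190693993/19481821538554584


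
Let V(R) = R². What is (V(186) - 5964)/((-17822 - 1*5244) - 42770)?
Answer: -7158/16459 ≈ -0.43490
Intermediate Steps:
(V(186) - 5964)/((-17822 - 1*5244) - 42770) = (186² - 5964)/((-17822 - 1*5244) - 42770) = (34596 - 5964)/((-17822 - 5244) - 42770) = 28632/(-23066 - 42770) = 28632/(-65836) = 28632*(-1/65836) = -7158/16459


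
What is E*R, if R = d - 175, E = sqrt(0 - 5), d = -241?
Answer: -416*I*sqrt(5) ≈ -930.2*I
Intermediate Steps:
E = I*sqrt(5) (E = sqrt(-5) = I*sqrt(5) ≈ 2.2361*I)
R = -416 (R = -241 - 175 = -416)
E*R = (I*sqrt(5))*(-416) = -416*I*sqrt(5)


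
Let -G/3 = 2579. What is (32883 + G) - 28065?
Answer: -2919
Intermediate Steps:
G = -7737 (G = -3*2579 = -7737)
(32883 + G) - 28065 = (32883 - 7737) - 28065 = 25146 - 28065 = -2919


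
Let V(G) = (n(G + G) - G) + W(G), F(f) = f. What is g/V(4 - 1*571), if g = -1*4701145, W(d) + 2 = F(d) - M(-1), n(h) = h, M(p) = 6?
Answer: 4701145/1142 ≈ 4116.6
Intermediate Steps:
W(d) = -8 + d (W(d) = -2 + (d - 1*6) = -2 + (d - 6) = -2 + (-6 + d) = -8 + d)
g = -4701145
V(G) = -8 + 2*G (V(G) = ((G + G) - G) + (-8 + G) = (2*G - G) + (-8 + G) = G + (-8 + G) = -8 + 2*G)
g/V(4 - 1*571) = -4701145/(-8 + 2*(4 - 1*571)) = -4701145/(-8 + 2*(4 - 571)) = -4701145/(-8 + 2*(-567)) = -4701145/(-8 - 1134) = -4701145/(-1142) = -4701145*(-1/1142) = 4701145/1142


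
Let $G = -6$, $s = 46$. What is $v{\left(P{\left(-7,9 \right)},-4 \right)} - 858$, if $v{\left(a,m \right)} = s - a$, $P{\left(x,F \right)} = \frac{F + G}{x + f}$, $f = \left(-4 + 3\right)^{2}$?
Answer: $- \frac{1623}{2} \approx -811.5$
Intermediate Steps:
$f = 1$ ($f = \left(-1\right)^{2} = 1$)
$P{\left(x,F \right)} = \frac{-6 + F}{1 + x}$ ($P{\left(x,F \right)} = \frac{F - 6}{x + 1} = \frac{-6 + F}{1 + x}$)
$v{\left(a,m \right)} = 46 - a$
$v{\left(P{\left(-7,9 \right)},-4 \right)} - 858 = \left(46 - \frac{-6 + 9}{1 - 7}\right) - 858 = \left(46 - \frac{1}{-6} \cdot 3\right) - 858 = \left(46 - \left(- \frac{1}{6}\right) 3\right) - 858 = \left(46 - - \frac{1}{2}\right) - 858 = \left(46 + \frac{1}{2}\right) - 858 = \frac{93}{2} - 858 = - \frac{1623}{2}$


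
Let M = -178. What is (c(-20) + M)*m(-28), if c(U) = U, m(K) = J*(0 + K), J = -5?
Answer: -27720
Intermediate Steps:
m(K) = -5*K (m(K) = -5*(0 + K) = -5*K)
(c(-20) + M)*m(-28) = (-20 - 178)*(-5*(-28)) = -198*140 = -27720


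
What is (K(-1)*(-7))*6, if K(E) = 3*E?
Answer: 126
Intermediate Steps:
(K(-1)*(-7))*6 = ((3*(-1))*(-7))*6 = -3*(-7)*6 = 21*6 = 126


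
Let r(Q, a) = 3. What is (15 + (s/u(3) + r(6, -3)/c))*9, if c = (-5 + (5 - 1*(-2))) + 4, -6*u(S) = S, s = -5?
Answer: 459/2 ≈ 229.50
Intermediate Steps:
u(S) = -S/6
c = 6 (c = (-5 + (5 + 2)) + 4 = (-5 + 7) + 4 = 2 + 4 = 6)
(15 + (s/u(3) + r(6, -3)/c))*9 = (15 + (-5/((-⅙*3)) + 3/6))*9 = (15 + (-5/(-½) + 3*(⅙)))*9 = (15 + (-5*(-2) + ½))*9 = (15 + (10 + ½))*9 = (15 + 21/2)*9 = (51/2)*9 = 459/2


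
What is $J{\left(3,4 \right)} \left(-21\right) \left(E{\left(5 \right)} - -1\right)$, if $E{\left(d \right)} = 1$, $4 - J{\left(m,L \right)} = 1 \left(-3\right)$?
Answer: $-294$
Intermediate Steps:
$J{\left(m,L \right)} = 7$ ($J{\left(m,L \right)} = 4 - 1 \left(-3\right) = 4 - -3 = 4 + 3 = 7$)
$J{\left(3,4 \right)} \left(-21\right) \left(E{\left(5 \right)} - -1\right) = 7 \left(-21\right) \left(1 - -1\right) = - 147 \left(1 + 1\right) = \left(-147\right) 2 = -294$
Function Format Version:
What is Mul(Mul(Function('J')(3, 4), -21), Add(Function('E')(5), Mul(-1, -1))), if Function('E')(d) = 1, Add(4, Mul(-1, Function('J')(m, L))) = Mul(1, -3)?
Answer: -294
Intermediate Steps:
Function('J')(m, L) = 7 (Function('J')(m, L) = Add(4, Mul(-1, Mul(1, -3))) = Add(4, Mul(-1, -3)) = Add(4, 3) = 7)
Mul(Mul(Function('J')(3, 4), -21), Add(Function('E')(5), Mul(-1, -1))) = Mul(Mul(7, -21), Add(1, Mul(-1, -1))) = Mul(-147, Add(1, 1)) = Mul(-147, 2) = -294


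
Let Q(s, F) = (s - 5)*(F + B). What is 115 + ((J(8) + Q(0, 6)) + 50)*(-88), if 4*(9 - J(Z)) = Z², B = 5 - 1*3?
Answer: -149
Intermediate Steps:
B = 2 (B = 5 - 3 = 2)
Q(s, F) = (-5 + s)*(2 + F) (Q(s, F) = (s - 5)*(F + 2) = (-5 + s)*(2 + F))
J(Z) = 9 - Z²/4
115 + ((J(8) + Q(0, 6)) + 50)*(-88) = 115 + (((9 - ¼*8²) + (-10 - 5*6 + 2*0 + 6*0)) + 50)*(-88) = 115 + (((9 - ¼*64) + (-10 - 30 + 0 + 0)) + 50)*(-88) = 115 + (((9 - 16) - 40) + 50)*(-88) = 115 + ((-7 - 40) + 50)*(-88) = 115 + (-47 + 50)*(-88) = 115 + 3*(-88) = 115 - 264 = -149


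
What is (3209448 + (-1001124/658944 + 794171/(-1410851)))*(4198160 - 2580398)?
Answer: 5157016265939976857313/993239104 ≈ 5.1921e+12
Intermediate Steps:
(3209448 + (-1001124/658944 + 794171/(-1410851)))*(4198160 - 2580398) = (3209448 + (-1001124*1/658944 + 794171*(-1/1410851)))*1617762 = (3209448 + (-27809/18304 - 794171/1410851))*1617762 = (3209448 - 4136220111/1986478208)*1617762 = (6375494375489073/1986478208)*1617762 = 5157016265939976857313/993239104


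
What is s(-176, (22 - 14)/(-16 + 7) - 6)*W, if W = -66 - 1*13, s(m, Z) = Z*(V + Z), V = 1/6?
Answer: -296329/81 ≈ -3658.4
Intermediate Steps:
V = 1/6 ≈ 0.16667
s(m, Z) = Z*(1/6 + Z)
W = -79 (W = -66 - 13 = -79)
s(-176, (22 - 14)/(-16 + 7) - 6)*W = (((22 - 14)/(-16 + 7) - 6)*(1/6 + ((22 - 14)/(-16 + 7) - 6)))*(-79) = ((8/(-9) - 6)*(1/6 + (8/(-9) - 6)))*(-79) = ((8*(-1/9) - 6)*(1/6 + (8*(-1/9) - 6)))*(-79) = ((-8/9 - 6)*(1/6 + (-8/9 - 6)))*(-79) = -62*(1/6 - 62/9)/9*(-79) = -62/9*(-121/18)*(-79) = (3751/81)*(-79) = -296329/81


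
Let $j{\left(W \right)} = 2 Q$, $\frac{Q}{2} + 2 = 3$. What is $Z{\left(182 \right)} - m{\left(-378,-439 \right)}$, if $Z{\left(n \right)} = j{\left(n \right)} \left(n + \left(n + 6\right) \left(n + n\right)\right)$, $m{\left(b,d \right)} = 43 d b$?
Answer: $-6861050$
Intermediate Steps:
$Q = 2$ ($Q = -4 + 2 \cdot 3 = -4 + 6 = 2$)
$j{\left(W \right)} = 4$ ($j{\left(W \right)} = 2 \cdot 2 = 4$)
$m{\left(b,d \right)} = 43 b d$
$Z{\left(n \right)} = 4 n + 8 n \left(6 + n\right)$ ($Z{\left(n \right)} = 4 \left(n + \left(n + 6\right) \left(n + n\right)\right) = 4 \left(n + \left(6 + n\right) 2 n\right) = 4 \left(n + 2 n \left(6 + n\right)\right) = 4 n + 8 n \left(6 + n\right)$)
$Z{\left(182 \right)} - m{\left(-378,-439 \right)} = 4 \cdot 182 \left(13 + 2 \cdot 182\right) - 43 \left(-378\right) \left(-439\right) = 4 \cdot 182 \left(13 + 364\right) - 7135506 = 4 \cdot 182 \cdot 377 - 7135506 = 274456 - 7135506 = -6861050$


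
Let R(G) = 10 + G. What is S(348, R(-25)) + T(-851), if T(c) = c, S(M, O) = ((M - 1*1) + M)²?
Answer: 482174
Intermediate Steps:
S(M, O) = (-1 + 2*M)² (S(M, O) = ((M - 1) + M)² = ((-1 + M) + M)² = (-1 + 2*M)²)
S(348, R(-25)) + T(-851) = (-1 + 2*348)² - 851 = (-1 + 696)² - 851 = 695² - 851 = 483025 - 851 = 482174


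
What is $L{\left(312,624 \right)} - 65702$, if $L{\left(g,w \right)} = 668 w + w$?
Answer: $351754$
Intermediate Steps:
$L{\left(g,w \right)} = 669 w$
$L{\left(312,624 \right)} - 65702 = 669 \cdot 624 - 65702 = 417456 - 65702 = 351754$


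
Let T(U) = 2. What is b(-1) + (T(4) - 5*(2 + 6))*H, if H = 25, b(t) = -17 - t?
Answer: -966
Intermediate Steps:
b(-1) + (T(4) - 5*(2 + 6))*H = (-17 - 1*(-1)) + (2 - 5*(2 + 6))*25 = (-17 + 1) + (2 - 5*8)*25 = -16 + (2 - 40)*25 = -16 - 38*25 = -16 - 950 = -966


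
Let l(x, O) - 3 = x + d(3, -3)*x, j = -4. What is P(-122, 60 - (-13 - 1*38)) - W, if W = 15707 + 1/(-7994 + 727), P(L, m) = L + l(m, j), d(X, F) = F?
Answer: -116620815/7267 ≈ -16048.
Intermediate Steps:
l(x, O) = 3 - 2*x (l(x, O) = 3 + (x - 3*x) = 3 - 2*x)
P(L, m) = 3 + L - 2*m (P(L, m) = L + (3 - 2*m) = 3 + L - 2*m)
W = 114142768/7267 (W = 15707 + 1/(-7267) = 15707 - 1/7267 = 114142768/7267 ≈ 15707.)
P(-122, 60 - (-13 - 1*38)) - W = (3 - 122 - 2*(60 - (-13 - 1*38))) - 1*114142768/7267 = (3 - 122 - 2*(60 - (-13 - 38))) - 114142768/7267 = (3 - 122 - 2*(60 - 1*(-51))) - 114142768/7267 = (3 - 122 - 2*(60 + 51)) - 114142768/7267 = (3 - 122 - 2*111) - 114142768/7267 = (3 - 122 - 222) - 114142768/7267 = -341 - 114142768/7267 = -116620815/7267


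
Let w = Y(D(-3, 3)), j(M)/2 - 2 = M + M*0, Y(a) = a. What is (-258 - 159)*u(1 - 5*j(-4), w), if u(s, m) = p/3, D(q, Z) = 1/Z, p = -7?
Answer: 973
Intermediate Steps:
j(M) = 4 + 2*M (j(M) = 4 + 2*(M + M*0) = 4 + 2*(M + 0) = 4 + 2*M)
w = ⅓ (w = 1/3 = ⅓ ≈ 0.33333)
u(s, m) = -7/3
(-258 - 159)*u(1 - 5*j(-4), w) = (-258 - 159)*(-7/3) = -417*(-7/3) = 973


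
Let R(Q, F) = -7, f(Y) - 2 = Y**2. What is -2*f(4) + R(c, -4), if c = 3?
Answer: -43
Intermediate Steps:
f(Y) = 2 + Y**2
-2*f(4) + R(c, -4) = -2*(2 + 4**2) - 7 = -2*(2 + 16) - 7 = -2*18 - 7 = -36 - 7 = -43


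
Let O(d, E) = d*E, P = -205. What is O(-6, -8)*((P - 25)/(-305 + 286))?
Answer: 11040/19 ≈ 581.05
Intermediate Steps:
O(d, E) = E*d
O(-6, -8)*((P - 25)/(-305 + 286)) = (-8*(-6))*((-205 - 25)/(-305 + 286)) = 48*(-230/(-19)) = 48*(-230*(-1/19)) = 48*(230/19) = 11040/19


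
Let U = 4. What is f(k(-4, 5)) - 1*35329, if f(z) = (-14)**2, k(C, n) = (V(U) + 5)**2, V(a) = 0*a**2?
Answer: -35133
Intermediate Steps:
V(a) = 0
k(C, n) = 25 (k(C, n) = (0 + 5)**2 = 5**2 = 25)
f(z) = 196
f(k(-4, 5)) - 1*35329 = 196 - 1*35329 = 196 - 35329 = -35133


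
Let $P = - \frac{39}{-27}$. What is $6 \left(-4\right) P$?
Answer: $- \frac{104}{3} \approx -34.667$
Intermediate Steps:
$P = \frac{13}{9}$ ($P = \left(-39\right) \left(- \frac{1}{27}\right) = \frac{13}{9} \approx 1.4444$)
$6 \left(-4\right) P = 6 \left(-4\right) \frac{13}{9} = \left(-24\right) \frac{13}{9} = - \frac{104}{3}$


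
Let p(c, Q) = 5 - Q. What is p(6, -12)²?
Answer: 289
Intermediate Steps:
p(6, -12)² = (5 - 1*(-12))² = (5 + 12)² = 17² = 289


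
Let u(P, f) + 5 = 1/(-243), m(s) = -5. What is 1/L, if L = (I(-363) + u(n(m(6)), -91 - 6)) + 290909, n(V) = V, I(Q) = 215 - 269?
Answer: 243/70676549 ≈ 3.4382e-6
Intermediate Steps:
I(Q) = -54
u(P, f) = -1216/243 (u(P, f) = -5 + 1/(-243) = -5 - 1/243 = -1216/243)
L = 70676549/243 (L = (-54 - 1216/243) + 290909 = -14338/243 + 290909 = 70676549/243 ≈ 2.9085e+5)
1/L = 1/(70676549/243) = 243/70676549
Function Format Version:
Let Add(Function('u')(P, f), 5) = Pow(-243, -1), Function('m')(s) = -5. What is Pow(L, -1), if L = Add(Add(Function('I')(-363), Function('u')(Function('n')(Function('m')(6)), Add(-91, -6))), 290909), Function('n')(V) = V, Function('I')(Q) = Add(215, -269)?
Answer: Rational(243, 70676549) ≈ 3.4382e-6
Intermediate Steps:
Function('I')(Q) = -54
Function('u')(P, f) = Rational(-1216, 243) (Function('u')(P, f) = Add(-5, Pow(-243, -1)) = Add(-5, Rational(-1, 243)) = Rational(-1216, 243))
L = Rational(70676549, 243) (L = Add(Add(-54, Rational(-1216, 243)), 290909) = Add(Rational(-14338, 243), 290909) = Rational(70676549, 243) ≈ 2.9085e+5)
Pow(L, -1) = Pow(Rational(70676549, 243), -1) = Rational(243, 70676549)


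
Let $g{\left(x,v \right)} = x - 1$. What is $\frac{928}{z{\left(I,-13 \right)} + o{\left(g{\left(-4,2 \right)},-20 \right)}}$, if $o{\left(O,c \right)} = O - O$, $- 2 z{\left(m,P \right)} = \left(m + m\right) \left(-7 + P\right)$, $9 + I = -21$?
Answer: $- \frac{116}{75} \approx -1.5467$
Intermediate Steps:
$I = -30$ ($I = -9 - 21 = -30$)
$z{\left(m,P \right)} = - m \left(-7 + P\right)$ ($z{\left(m,P \right)} = - \frac{\left(m + m\right) \left(-7 + P\right)}{2} = - \frac{2 m \left(-7 + P\right)}{2} = - m \left(-7 + P\right)$)
$g{\left(x,v \right)} = -1 + x$
$o{\left(O,c \right)} = 0$
$\frac{928}{z{\left(I,-13 \right)} + o{\left(g{\left(-4,2 \right)},-20 \right)}} = \frac{928}{- 30 \left(7 - -13\right) + 0} = \frac{928}{- 30 \left(7 + 13\right) + 0} = \frac{928}{\left(-30\right) 20 + 0} = \frac{928}{-600 + 0} = \frac{928}{-600} = 928 \left(- \frac{1}{600}\right) = - \frac{116}{75}$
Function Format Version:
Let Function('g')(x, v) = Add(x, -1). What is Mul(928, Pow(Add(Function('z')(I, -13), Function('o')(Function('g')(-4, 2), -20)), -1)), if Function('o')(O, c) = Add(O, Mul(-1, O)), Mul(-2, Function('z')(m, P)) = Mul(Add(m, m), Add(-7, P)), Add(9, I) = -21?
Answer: Rational(-116, 75) ≈ -1.5467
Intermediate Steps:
I = -30 (I = Add(-9, -21) = -30)
Function('z')(m, P) = Mul(-1, m, Add(-7, P)) (Function('z')(m, P) = Mul(Rational(-1, 2), Mul(Add(m, m), Add(-7, P))) = Mul(Rational(-1, 2), Mul(Mul(2, m), Add(-7, P))) = Mul(Rational(-1, 2), Mul(2, m, Add(-7, P))) = Mul(-1, m, Add(-7, P)))
Function('g')(x, v) = Add(-1, x)
Function('o')(O, c) = 0
Mul(928, Pow(Add(Function('z')(I, -13), Function('o')(Function('g')(-4, 2), -20)), -1)) = Mul(928, Pow(Add(Mul(-30, Add(7, Mul(-1, -13))), 0), -1)) = Mul(928, Pow(Add(Mul(-30, Add(7, 13)), 0), -1)) = Mul(928, Pow(Add(Mul(-30, 20), 0), -1)) = Mul(928, Pow(Add(-600, 0), -1)) = Mul(928, Pow(-600, -1)) = Mul(928, Rational(-1, 600)) = Rational(-116, 75)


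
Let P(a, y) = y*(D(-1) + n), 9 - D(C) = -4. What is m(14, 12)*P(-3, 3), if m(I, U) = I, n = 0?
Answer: 546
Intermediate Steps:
D(C) = 13 (D(C) = 9 - 1*(-4) = 9 + 4 = 13)
P(a, y) = 13*y (P(a, y) = y*(13 + 0) = y*13 = 13*y)
m(14, 12)*P(-3, 3) = 14*(13*3) = 14*39 = 546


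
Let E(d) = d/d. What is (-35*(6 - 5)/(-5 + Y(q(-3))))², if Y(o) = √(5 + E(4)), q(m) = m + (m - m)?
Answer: 1225/(5 - √6)² ≈ 188.31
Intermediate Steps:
E(d) = 1
q(m) = m (q(m) = m + 0 = m)
Y(o) = √6 (Y(o) = √(5 + 1) = √6)
(-35*(6 - 5)/(-5 + Y(q(-3))))² = (-35*(6 - 5)/(-5 + √6))² = (-35/(-5 + √6))² = 1225/(-5 + √6)²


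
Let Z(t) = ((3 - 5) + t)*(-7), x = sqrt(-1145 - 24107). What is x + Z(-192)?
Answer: 1358 + 2*I*sqrt(6313) ≈ 1358.0 + 158.91*I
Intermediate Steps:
x = 2*I*sqrt(6313) (x = sqrt(-25252) = 2*I*sqrt(6313) ≈ 158.91*I)
Z(t) = 14 - 7*t (Z(t) = (-2 + t)*(-7) = 14 - 7*t)
x + Z(-192) = 2*I*sqrt(6313) + (14 - 7*(-192)) = 2*I*sqrt(6313) + (14 + 1344) = 2*I*sqrt(6313) + 1358 = 1358 + 2*I*sqrt(6313)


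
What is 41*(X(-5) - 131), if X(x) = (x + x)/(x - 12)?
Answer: -90897/17 ≈ -5346.9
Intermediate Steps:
X(x) = 2*x/(-12 + x) (X(x) = (2*x)/(-12 + x) = 2*x/(-12 + x))
41*(X(-5) - 131) = 41*(2*(-5)/(-12 - 5) - 131) = 41*(2*(-5)/(-17) - 131) = 41*(2*(-5)*(-1/17) - 131) = 41*(10/17 - 131) = 41*(-2217/17) = -90897/17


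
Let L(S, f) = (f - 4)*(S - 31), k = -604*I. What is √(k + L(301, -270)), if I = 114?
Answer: 2*I*√35709 ≈ 377.94*I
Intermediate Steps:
k = -68856 (k = -604*114 = -68856)
L(S, f) = (-31 + S)*(-4 + f) (L(S, f) = (-4 + f)*(-31 + S) = (-31 + S)*(-4 + f))
√(k + L(301, -270)) = √(-68856 + (124 - 31*(-270) - 4*301 + 301*(-270))) = √(-68856 + (124 + 8370 - 1204 - 81270)) = √(-68856 - 73980) = √(-142836) = 2*I*√35709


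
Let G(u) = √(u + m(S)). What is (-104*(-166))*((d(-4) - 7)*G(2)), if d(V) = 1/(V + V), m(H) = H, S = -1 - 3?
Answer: -123006*I*√2 ≈ -1.7396e+5*I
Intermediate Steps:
S = -4
G(u) = √(-4 + u) (G(u) = √(u - 4) = √(-4 + u))
d(V) = 1/(2*V)
(-104*(-166))*((d(-4) - 7)*G(2)) = (-104*(-166))*(((½)/(-4) - 7)*√(-4 + 2)) = 17264*(((½)*(-¼) - 7)*√(-2)) = 17264*((-⅛ - 7)*(I*√2)) = 17264*(-57*I*√2/8) = -123006*I*√2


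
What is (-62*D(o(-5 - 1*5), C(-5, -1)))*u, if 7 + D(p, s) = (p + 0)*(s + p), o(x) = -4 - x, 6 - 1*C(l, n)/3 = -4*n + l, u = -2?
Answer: 19220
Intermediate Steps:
C(l, n) = 18 - 3*l + 12*n (C(l, n) = 18 - 3*(-4*n + l) = 18 - 3*(l - 4*n) = 18 + (-3*l + 12*n) = 18 - 3*l + 12*n)
D(p, s) = -7 + p*(p + s) (D(p, s) = -7 + (p + 0)*(s + p) = -7 + p*(p + s))
(-62*D(o(-5 - 1*5), C(-5, -1)))*u = -62*(-7 + (-4 - (-5 - 1*5))² + (-4 - (-5 - 1*5))*(18 - 3*(-5) + 12*(-1)))*(-2) = -62*(-7 + (-4 - (-5 - 5))² + (-4 - (-5 - 5))*(18 + 15 - 12))*(-2) = -62*(-7 + (-4 - 1*(-10))² + (-4 - 1*(-10))*21)*(-2) = -62*(-7 + (-4 + 10)² + (-4 + 10)*21)*(-2) = -62*(-7 + 6² + 6*21)*(-2) = -62*(-7 + 36 + 126)*(-2) = -62*155*(-2) = -9610*(-2) = 19220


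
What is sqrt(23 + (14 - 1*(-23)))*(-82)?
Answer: -164*sqrt(15) ≈ -635.17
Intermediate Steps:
sqrt(23 + (14 - 1*(-23)))*(-82) = sqrt(23 + (14 + 23))*(-82) = sqrt(23 + 37)*(-82) = sqrt(60)*(-82) = (2*sqrt(15))*(-82) = -164*sqrt(15)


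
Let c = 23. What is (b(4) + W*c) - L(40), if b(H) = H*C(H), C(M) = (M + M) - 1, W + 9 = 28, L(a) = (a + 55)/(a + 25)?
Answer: 6026/13 ≈ 463.54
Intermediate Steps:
L(a) = (55 + a)/(25 + a)
W = 19 (W = -9 + 28 = 19)
C(M) = -1 + 2*M (C(M) = 2*M - 1 = -1 + 2*M)
b(H) = H*(-1 + 2*H)
(b(4) + W*c) - L(40) = (4*(-1 + 2*4) + 19*23) - (55 + 40)/(25 + 40) = (4*(-1 + 8) + 437) - 95/65 = (4*7 + 437) - 95/65 = (28 + 437) - 1*19/13 = 465 - 19/13 = 6026/13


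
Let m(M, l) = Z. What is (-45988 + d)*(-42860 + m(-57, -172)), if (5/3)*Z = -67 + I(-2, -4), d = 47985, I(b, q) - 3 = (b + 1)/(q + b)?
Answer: -856679051/10 ≈ -8.5668e+7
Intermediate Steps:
I(b, q) = 3 + (1 + b)/(b + q) (I(b, q) = 3 + (b + 1)/(q + b) = 3 + (1 + b)/(b + q))
Z = -383/10 (Z = 3*(-67 + (1 + 3*(-4) + 4*(-2))/(-2 - 4))/5 = 3*(-67 + (1 - 12 - 8)/(-6))/5 = 3*(-67 - ⅙*(-19))/5 = 3*(-67 + 19/6)/5 = (⅗)*(-383/6) = -383/10 ≈ -38.300)
m(M, l) = -383/10
(-45988 + d)*(-42860 + m(-57, -172)) = (-45988 + 47985)*(-42860 - 383/10) = 1997*(-428983/10) = -856679051/10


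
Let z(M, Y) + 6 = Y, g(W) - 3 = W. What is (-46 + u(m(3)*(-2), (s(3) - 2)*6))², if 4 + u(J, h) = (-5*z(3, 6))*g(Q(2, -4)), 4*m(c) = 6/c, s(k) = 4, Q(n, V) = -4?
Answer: 2500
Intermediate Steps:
g(W) = 3 + W
z(M, Y) = -6 + Y
m(c) = 3/(2*c) (m(c) = (6/c)/4 = 3/(2*c))
u(J, h) = -4 (u(J, h) = -4 + (-5*(-6 + 6))*(3 - 4) = -4 - 5*0*(-1) = -4 + 0*(-1) = -4 + 0 = -4)
(-46 + u(m(3)*(-2), (s(3) - 2)*6))² = (-46 - 4)² = (-50)² = 2500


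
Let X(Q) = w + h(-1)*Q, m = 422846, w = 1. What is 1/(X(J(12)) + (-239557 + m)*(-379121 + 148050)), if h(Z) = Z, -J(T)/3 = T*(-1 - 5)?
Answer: -1/42352772734 ≈ -2.3611e-11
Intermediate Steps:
J(T) = 18*T (J(T) = -3*T*(-1 - 5) = -3*T*(-6) = -(-18)*T = 18*T)
X(Q) = 1 - Q
1/(X(J(12)) + (-239557 + m)*(-379121 + 148050)) = 1/((1 - 18*12) + (-239557 + 422846)*(-379121 + 148050)) = 1/((1 - 1*216) + 183289*(-231071)) = 1/((1 - 216) - 42352772519) = 1/(-215 - 42352772519) = 1/(-42352772734) = -1/42352772734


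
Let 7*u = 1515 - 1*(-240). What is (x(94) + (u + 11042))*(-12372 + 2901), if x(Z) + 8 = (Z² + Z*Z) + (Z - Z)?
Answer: -274249041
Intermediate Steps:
u = 1755/7 (u = (1515 - 1*(-240))/7 = (1515 + 240)/7 = (⅐)*1755 = 1755/7 ≈ 250.71)
x(Z) = -8 + 2*Z² (x(Z) = -8 + ((Z² + Z*Z) + (Z - Z)) = -8 + ((Z² + Z²) + 0) = -8 + (2*Z² + 0) = -8 + 2*Z²)
(x(94) + (u + 11042))*(-12372 + 2901) = ((-8 + 2*94²) + (1755/7 + 11042))*(-12372 + 2901) = ((-8 + 2*8836) + 79049/7)*(-9471) = ((-8 + 17672) + 79049/7)*(-9471) = (17664 + 79049/7)*(-9471) = (202697/7)*(-9471) = -274249041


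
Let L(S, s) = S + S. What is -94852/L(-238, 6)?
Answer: 23713/119 ≈ 199.27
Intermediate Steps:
L(S, s) = 2*S
-94852/L(-238, 6) = -94852/(2*(-238)) = -94852/(-476) = -94852*(-1/476) = 23713/119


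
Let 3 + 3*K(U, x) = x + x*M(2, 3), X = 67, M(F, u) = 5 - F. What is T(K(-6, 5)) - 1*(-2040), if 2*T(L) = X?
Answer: 4147/2 ≈ 2073.5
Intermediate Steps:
K(U, x) = -1 + 4*x/3 (K(U, x) = -1 + (x + x*(5 - 1*2))/3 = -1 + (x + x*(5 - 2))/3 = -1 + (x + x*3)/3 = -1 + (x + 3*x)/3 = -1 + (4*x)/3 = -1 + 4*x/3)
T(L) = 67/2 (T(L) = (½)*67 = 67/2)
T(K(-6, 5)) - 1*(-2040) = 67/2 - 1*(-2040) = 67/2 + 2040 = 4147/2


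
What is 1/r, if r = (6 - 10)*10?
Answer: -1/40 ≈ -0.025000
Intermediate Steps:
r = -40 (r = -4*10 = -40)
1/r = 1/(-40) = -1/40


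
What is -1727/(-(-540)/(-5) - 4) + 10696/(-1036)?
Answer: 21115/4144 ≈ 5.0953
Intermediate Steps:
-1727/(-(-540)/(-5) - 4) + 10696/(-1036) = -1727/(-(-540)*(-1)/5 - 4) + 10696*(-1/1036) = -1727/(-27*4 - 4) - 382/37 = -1727/(-108 - 4) - 382/37 = -1727/(-112) - 382/37 = -1727*(-1/112) - 382/37 = 1727/112 - 382/37 = 21115/4144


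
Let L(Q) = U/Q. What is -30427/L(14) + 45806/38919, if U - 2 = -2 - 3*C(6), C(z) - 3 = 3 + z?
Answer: 2763381133/233514 ≈ 11834.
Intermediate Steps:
C(z) = 6 + z (C(z) = 3 + (3 + z) = 6 + z)
U = -36 (U = 2 + (-2 - 3*(6 + 6)) = 2 + (-2 - 3*12) = 2 + (-2 - 36) = 2 - 38 = -36)
L(Q) = -36/Q
-30427/L(14) + 45806/38919 = -30427/((-36/14)) + 45806/38919 = -30427/((-36*1/14)) + 45806*(1/38919) = -30427/(-18/7) + 45806/38919 = -30427*(-7/18) + 45806/38919 = 212989/18 + 45806/38919 = 2763381133/233514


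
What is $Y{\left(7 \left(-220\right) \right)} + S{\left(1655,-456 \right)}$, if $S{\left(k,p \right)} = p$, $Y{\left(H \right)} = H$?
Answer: $-1996$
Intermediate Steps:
$Y{\left(7 \left(-220\right) \right)} + S{\left(1655,-456 \right)} = 7 \left(-220\right) - 456 = -1540 - 456 = -1996$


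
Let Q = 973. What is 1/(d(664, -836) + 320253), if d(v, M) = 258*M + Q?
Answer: 1/105538 ≈ 9.4753e-6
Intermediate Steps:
d(v, M) = 973 + 258*M (d(v, M) = 258*M + 973 = 973 + 258*M)
1/(d(664, -836) + 320253) = 1/((973 + 258*(-836)) + 320253) = 1/((973 - 215688) + 320253) = 1/(-214715 + 320253) = 1/105538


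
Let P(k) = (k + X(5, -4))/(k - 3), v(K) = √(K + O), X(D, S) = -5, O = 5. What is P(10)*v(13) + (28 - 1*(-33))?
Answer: 61 + 15*√2/7 ≈ 64.031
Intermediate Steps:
v(K) = √(5 + K) (v(K) = √(K + 5) = √(5 + K))
P(k) = (-5 + k)/(-3 + k) (P(k) = (k - 5)/(k - 3) = (-5 + k)/(-3 + k))
P(10)*v(13) + (28 - 1*(-33)) = ((-5 + 10)/(-3 + 10))*√(5 + 13) + (28 - 1*(-33)) = (5/7)*√18 + (28 + 33) = ((⅐)*5)*(3*√2) + 61 = 5*(3*√2)/7 + 61 = 15*√2/7 + 61 = 61 + 15*√2/7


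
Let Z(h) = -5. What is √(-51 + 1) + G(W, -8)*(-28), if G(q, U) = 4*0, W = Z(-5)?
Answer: 5*I*√2 ≈ 7.0711*I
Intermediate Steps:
W = -5
G(q, U) = 0
√(-51 + 1) + G(W, -8)*(-28) = √(-51 + 1) + 0*(-28) = √(-50) + 0 = 5*I*√2 + 0 = 5*I*√2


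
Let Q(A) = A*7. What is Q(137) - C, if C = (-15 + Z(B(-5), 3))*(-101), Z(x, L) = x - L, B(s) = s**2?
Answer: 1666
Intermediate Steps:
C = -707 (C = (-15 + ((-5)**2 - 1*3))*(-101) = (-15 + (25 - 3))*(-101) = (-15 + 22)*(-101) = 7*(-101) = -707)
Q(A) = 7*A
Q(137) - C = 7*137 - 1*(-707) = 959 + 707 = 1666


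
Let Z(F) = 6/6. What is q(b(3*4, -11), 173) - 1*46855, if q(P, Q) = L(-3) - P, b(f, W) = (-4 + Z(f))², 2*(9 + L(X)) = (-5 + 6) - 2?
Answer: -93747/2 ≈ -46874.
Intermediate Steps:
L(X) = -19/2 (L(X) = -9 + ((-5 + 6) - 2)/2 = -9 + (1 - 2)/2 = -9 + (½)*(-1) = -9 - ½ = -19/2)
Z(F) = 1 (Z(F) = 6*(⅙) = 1)
b(f, W) = 9 (b(f, W) = (-4 + 1)² = (-3)² = 9)
q(P, Q) = -19/2 - P
q(b(3*4, -11), 173) - 1*46855 = (-19/2 - 1*9) - 1*46855 = (-19/2 - 9) - 46855 = -37/2 - 46855 = -93747/2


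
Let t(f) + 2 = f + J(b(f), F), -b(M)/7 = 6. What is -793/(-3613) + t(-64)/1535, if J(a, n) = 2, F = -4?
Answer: 986023/5545955 ≈ 0.17779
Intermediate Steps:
b(M) = -42 (b(M) = -7*6 = -42)
t(f) = f (t(f) = -2 + (f + 2) = -2 + (2 + f) = f)
-793/(-3613) + t(-64)/1535 = -793/(-3613) - 64/1535 = -793*(-1/3613) - 64*1/1535 = 793/3613 - 64/1535 = 986023/5545955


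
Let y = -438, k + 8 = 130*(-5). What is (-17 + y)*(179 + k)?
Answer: 217945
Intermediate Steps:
k = -658 (k = -8 + 130*(-5) = -8 - 650 = -658)
(-17 + y)*(179 + k) = (-17 - 438)*(179 - 658) = -455*(-479) = 217945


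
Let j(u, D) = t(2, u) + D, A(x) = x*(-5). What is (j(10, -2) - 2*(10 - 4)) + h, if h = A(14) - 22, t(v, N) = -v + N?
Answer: -98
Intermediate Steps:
A(x) = -5*x
t(v, N) = N - v
j(u, D) = -2 + D + u (j(u, D) = (u - 1*2) + D = (u - 2) + D = (-2 + u) + D = -2 + D + u)
h = -92 (h = -5*14 - 22 = -70 - 22 = -92)
(j(10, -2) - 2*(10 - 4)) + h = ((-2 - 2 + 10) - 2*(10 - 4)) - 92 = (6 - 2*6) - 92 = (6 - 12) - 92 = -6 - 92 = -98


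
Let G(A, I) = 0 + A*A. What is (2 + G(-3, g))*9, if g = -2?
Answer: 99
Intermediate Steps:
G(A, I) = A² (G(A, I) = 0 + A² = A²)
(2 + G(-3, g))*9 = (2 + (-3)²)*9 = (2 + 9)*9 = 11*9 = 99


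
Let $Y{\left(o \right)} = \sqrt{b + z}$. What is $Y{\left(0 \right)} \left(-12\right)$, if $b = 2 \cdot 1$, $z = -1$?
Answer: $-12$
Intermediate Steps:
$b = 2$
$Y{\left(o \right)} = 1$ ($Y{\left(o \right)} = \sqrt{2 - 1} = \sqrt{1} = 1$)
$Y{\left(0 \right)} \left(-12\right) = 1 \left(-12\right) = -12$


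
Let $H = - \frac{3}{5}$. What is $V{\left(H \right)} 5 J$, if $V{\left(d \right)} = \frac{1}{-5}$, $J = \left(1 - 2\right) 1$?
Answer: $1$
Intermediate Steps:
$H = - \frac{3}{5}$ ($H = \left(-3\right) \frac{1}{5} = - \frac{3}{5} \approx -0.6$)
$J = -1$ ($J = \left(-1\right) 1 = -1$)
$V{\left(d \right)} = - \frac{1}{5}$
$V{\left(H \right)} 5 J = \left(- \frac{1}{5}\right) 5 \left(-1\right) = \left(-1\right) \left(-1\right) = 1$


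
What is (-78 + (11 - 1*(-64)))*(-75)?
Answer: 225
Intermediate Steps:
(-78 + (11 - 1*(-64)))*(-75) = (-78 + (11 + 64))*(-75) = (-78 + 75)*(-75) = -3*(-75) = 225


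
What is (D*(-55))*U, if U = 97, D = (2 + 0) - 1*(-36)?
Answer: -202730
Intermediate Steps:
D = 38 (D = 2 + 36 = 38)
(D*(-55))*U = (38*(-55))*97 = -2090*97 = -202730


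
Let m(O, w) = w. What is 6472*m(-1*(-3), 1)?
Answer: 6472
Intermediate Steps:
6472*m(-1*(-3), 1) = 6472*1 = 6472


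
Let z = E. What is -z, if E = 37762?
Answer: -37762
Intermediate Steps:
z = 37762
-z = -1*37762 = -37762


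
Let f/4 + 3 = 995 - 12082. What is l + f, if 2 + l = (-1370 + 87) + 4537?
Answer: -41108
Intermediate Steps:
f = -44360 (f = -12 + 4*(995 - 12082) = -12 + 4*(-11087) = -12 - 44348 = -44360)
l = 3252 (l = -2 + ((-1370 + 87) + 4537) = -2 + (-1283 + 4537) = -2 + 3254 = 3252)
l + f = 3252 - 44360 = -41108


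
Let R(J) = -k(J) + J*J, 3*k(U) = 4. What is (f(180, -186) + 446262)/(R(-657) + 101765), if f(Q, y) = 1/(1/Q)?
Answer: 669663/800119 ≈ 0.83695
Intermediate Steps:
k(U) = 4/3 (k(U) = (⅓)*4 = 4/3)
f(Q, y) = Q
R(J) = -4/3 + J² (R(J) = -1*4/3 + J*J = -4/3 + J²)
(f(180, -186) + 446262)/(R(-657) + 101765) = (180 + 446262)/((-4/3 + (-657)²) + 101765) = 446442/((-4/3 + 431649) + 101765) = 446442/(1294943/3 + 101765) = 446442/(1600238/3) = 446442*(3/1600238) = 669663/800119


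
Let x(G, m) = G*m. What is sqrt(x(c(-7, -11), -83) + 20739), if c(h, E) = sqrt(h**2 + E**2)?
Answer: sqrt(20739 - 83*sqrt(170)) ≈ 140.20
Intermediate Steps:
c(h, E) = sqrt(E**2 + h**2)
sqrt(x(c(-7, -11), -83) + 20739) = sqrt(sqrt((-11)**2 + (-7)**2)*(-83) + 20739) = sqrt(sqrt(121 + 49)*(-83) + 20739) = sqrt(sqrt(170)*(-83) + 20739) = sqrt(-83*sqrt(170) + 20739) = sqrt(20739 - 83*sqrt(170))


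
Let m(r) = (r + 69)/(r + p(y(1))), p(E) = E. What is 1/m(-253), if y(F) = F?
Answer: 63/46 ≈ 1.3696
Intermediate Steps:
m(r) = (69 + r)/(1 + r) (m(r) = (r + 69)/(r + 1) = (69 + r)/(1 + r))
1/m(-253) = 1/((69 - 253)/(1 - 253)) = 1/(-184/(-252)) = 1/(-1/252*(-184)) = 1/(46/63) = 63/46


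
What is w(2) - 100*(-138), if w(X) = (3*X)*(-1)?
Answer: 13794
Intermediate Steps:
w(X) = -3*X
w(2) - 100*(-138) = -3*2 - 100*(-138) = -6 + 13800 = 13794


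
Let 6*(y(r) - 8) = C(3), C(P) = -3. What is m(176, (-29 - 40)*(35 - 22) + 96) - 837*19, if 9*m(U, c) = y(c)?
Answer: -95413/6 ≈ -15902.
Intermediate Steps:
y(r) = 15/2 (y(r) = 8 + (⅙)*(-3) = 8 - ½ = 15/2)
m(U, c) = ⅚ (m(U, c) = (⅑)*(15/2) = ⅚)
m(176, (-29 - 40)*(35 - 22) + 96) - 837*19 = ⅚ - 837*19 = ⅚ - 15903 = -95413/6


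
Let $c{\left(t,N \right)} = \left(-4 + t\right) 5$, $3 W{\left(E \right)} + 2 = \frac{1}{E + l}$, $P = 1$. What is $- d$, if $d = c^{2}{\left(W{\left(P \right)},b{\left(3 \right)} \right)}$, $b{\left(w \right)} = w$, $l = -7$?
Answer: $- \frac{180625}{324} \approx -557.48$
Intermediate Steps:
$W{\left(E \right)} = - \frac{2}{3} + \frac{1}{3 \left(-7 + E\right)}$ ($W{\left(E \right)} = - \frac{2}{3} + \frac{1}{3 \left(E - 7\right)} = - \frac{2}{3} + \frac{1}{3 \left(-7 + E\right)}$)
$c{\left(t,N \right)} = -20 + 5 t$
$d = \frac{180625}{324}$ ($d = \left(-20 + 5 \frac{15 - 2}{3 \left(-7 + 1\right)}\right)^{2} = \left(-20 + 5 \frac{15 - 2}{3 \left(-6\right)}\right)^{2} = \left(-20 + 5 \cdot \frac{1}{3} \left(- \frac{1}{6}\right) 13\right)^{2} = \left(-20 + 5 \left(- \frac{13}{18}\right)\right)^{2} = \left(-20 - \frac{65}{18}\right)^{2} = \left(- \frac{425}{18}\right)^{2} = \frac{180625}{324} \approx 557.48$)
$- d = \left(-1\right) \frac{180625}{324} = - \frac{180625}{324}$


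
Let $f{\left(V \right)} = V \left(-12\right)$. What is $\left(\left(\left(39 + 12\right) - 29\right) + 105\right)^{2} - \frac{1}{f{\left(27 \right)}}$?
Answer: $\frac{5225797}{324} \approx 16129.0$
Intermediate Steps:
$f{\left(V \right)} = - 12 V$
$\left(\left(\left(39 + 12\right) - 29\right) + 105\right)^{2} - \frac{1}{f{\left(27 \right)}} = \left(\left(\left(39 + 12\right) - 29\right) + 105\right)^{2} - \frac{1}{\left(-12\right) 27} = \left(\left(51 - 29\right) + 105\right)^{2} - \frac{1}{-324} = \left(22 + 105\right)^{2} - - \frac{1}{324} = 127^{2} + \frac{1}{324} = 16129 + \frac{1}{324} = \frac{5225797}{324}$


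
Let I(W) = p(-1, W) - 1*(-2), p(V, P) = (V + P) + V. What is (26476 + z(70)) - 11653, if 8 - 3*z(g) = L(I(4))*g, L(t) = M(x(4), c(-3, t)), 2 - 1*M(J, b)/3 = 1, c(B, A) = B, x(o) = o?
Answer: 44267/3 ≈ 14756.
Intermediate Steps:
p(V, P) = P + 2*V (p(V, P) = (P + V) + V = P + 2*V)
M(J, b) = 3 (M(J, b) = 6 - 3*1 = 6 - 3 = 3)
I(W) = W (I(W) = (W + 2*(-1)) - 1*(-2) = (W - 2) + 2 = (-2 + W) + 2 = W)
L(t) = 3
z(g) = 8/3 - g
(26476 + z(70)) - 11653 = (26476 + (8/3 - 1*70)) - 11653 = (26476 + (8/3 - 70)) - 11653 = (26476 - 202/3) - 11653 = 79226/3 - 11653 = 44267/3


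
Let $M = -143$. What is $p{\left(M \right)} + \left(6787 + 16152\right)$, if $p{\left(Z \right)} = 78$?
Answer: $23017$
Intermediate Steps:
$p{\left(M \right)} + \left(6787 + 16152\right) = 78 + \left(6787 + 16152\right) = 78 + 22939 = 23017$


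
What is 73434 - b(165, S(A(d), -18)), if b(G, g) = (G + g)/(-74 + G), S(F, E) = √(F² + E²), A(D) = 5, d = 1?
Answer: 6682329/91 - √349/91 ≈ 73432.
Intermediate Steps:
S(F, E) = √(E² + F²)
b(G, g) = (G + g)/(-74 + G)
73434 - b(165, S(A(d), -18)) = 73434 - (165 + √((-18)² + 5²))/(-74 + 165) = 73434 - (165 + √(324 + 25))/91 = 73434 - (165 + √349)/91 = 73434 - (165/91 + √349/91) = 73434 + (-165/91 - √349/91) = 6682329/91 - √349/91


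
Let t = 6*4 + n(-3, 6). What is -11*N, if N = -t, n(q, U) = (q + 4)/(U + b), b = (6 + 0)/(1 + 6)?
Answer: 12749/48 ≈ 265.60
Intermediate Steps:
b = 6/7 ≈ 0.85714
n(q, U) = (4 + q)/(6/7 + U) (n(q, U) = (q + 4)/(U + 6/7) = (4 + q)/(6/7 + U))
t = 1159/48 (t = 6*4 + 7*(4 - 3)/(6 + 7*6) = 24 + 7*1/(6 + 42) = 24 + 7*1/48 = 24 + 7*(1/48)*1 = 24 + 7/48 = 1159/48 ≈ 24.146)
N = -1159/48 (N = -1*1159/48 = -1159/48 ≈ -24.146)
-11*N = -11*(-1159/48) = 12749/48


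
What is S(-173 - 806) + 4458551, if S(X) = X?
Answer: 4457572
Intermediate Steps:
S(-173 - 806) + 4458551 = (-173 - 806) + 4458551 = -979 + 4458551 = 4457572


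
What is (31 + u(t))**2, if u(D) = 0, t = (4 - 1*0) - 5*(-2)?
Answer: 961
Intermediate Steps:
t = 14 (t = (4 + 0) + 10 = 4 + 10 = 14)
(31 + u(t))**2 = (31 + 0)**2 = 31**2 = 961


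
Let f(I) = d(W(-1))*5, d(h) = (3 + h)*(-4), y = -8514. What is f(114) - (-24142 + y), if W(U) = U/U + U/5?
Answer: 32580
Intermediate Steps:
W(U) = 1 + U/5 (W(U) = 1 + U*(⅕) = 1 + U/5)
d(h) = -12 - 4*h
f(I) = -76 (f(I) = (-12 - 4*(1 + (⅕)*(-1)))*5 = (-12 - 4*(1 - ⅕))*5 = (-12 - 4*⅘)*5 = (-12 - 16/5)*5 = -76/5*5 = -76)
f(114) - (-24142 + y) = -76 - (-24142 - 8514) = -76 - 1*(-32656) = -76 + 32656 = 32580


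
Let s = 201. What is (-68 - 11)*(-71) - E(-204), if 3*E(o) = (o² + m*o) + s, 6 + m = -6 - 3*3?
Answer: -9758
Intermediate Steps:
m = -21 (m = -6 + (-6 - 3*3) = -6 + (-6 - 9) = -6 - 15 = -21)
E(o) = 67 - 7*o + o²/3 (E(o) = ((o² - 21*o) + 201)/3 = (201 + o² - 21*o)/3 = 67 - 7*o + o²/3)
(-68 - 11)*(-71) - E(-204) = (-68 - 11)*(-71) - (67 - 7*(-204) + (⅓)*(-204)²) = -79*(-71) - (67 + 1428 + (⅓)*41616) = 5609 - (67 + 1428 + 13872) = 5609 - 1*15367 = 5609 - 15367 = -9758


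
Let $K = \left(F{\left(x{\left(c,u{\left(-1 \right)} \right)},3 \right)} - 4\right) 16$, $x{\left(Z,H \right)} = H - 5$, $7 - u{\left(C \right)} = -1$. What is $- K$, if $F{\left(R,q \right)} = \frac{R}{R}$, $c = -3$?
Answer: $48$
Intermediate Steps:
$u{\left(C \right)} = 8$ ($u{\left(C \right)} = 7 - -1 = 7 + 1 = 8$)
$x{\left(Z,H \right)} = -5 + H$
$F{\left(R,q \right)} = 1$
$K = -48$ ($K = \left(1 - 4\right) 16 = \left(-3\right) 16 = -48$)
$- K = \left(-1\right) \left(-48\right) = 48$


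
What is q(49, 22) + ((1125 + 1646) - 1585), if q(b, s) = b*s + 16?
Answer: 2280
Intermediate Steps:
q(b, s) = 16 + b*s
q(49, 22) + ((1125 + 1646) - 1585) = (16 + 49*22) + ((1125 + 1646) - 1585) = (16 + 1078) + (2771 - 1585) = 1094 + 1186 = 2280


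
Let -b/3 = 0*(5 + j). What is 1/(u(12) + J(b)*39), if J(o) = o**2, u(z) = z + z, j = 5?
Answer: 1/24 ≈ 0.041667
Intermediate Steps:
u(z) = 2*z
b = 0 (b = -0*(5 + 5) = -0*10 = -3*0 = 0)
1/(u(12) + J(b)*39) = 1/(2*12 + 0**2*39) = 1/(24 + 0*39) = 1/(24 + 0) = 1/24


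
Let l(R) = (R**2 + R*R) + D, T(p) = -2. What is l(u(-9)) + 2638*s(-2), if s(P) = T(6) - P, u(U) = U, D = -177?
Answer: -15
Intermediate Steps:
s(P) = -2 - P
l(R) = -177 + 2*R**2 (l(R) = (R**2 + R*R) - 177 = (R**2 + R**2) - 177 = 2*R**2 - 177 = -177 + 2*R**2)
l(u(-9)) + 2638*s(-2) = (-177 + 2*(-9)**2) + 2638*(-2 - 1*(-2)) = (-177 + 2*81) + 2638*(-2 + 2) = (-177 + 162) + 2638*0 = -15 + 0 = -15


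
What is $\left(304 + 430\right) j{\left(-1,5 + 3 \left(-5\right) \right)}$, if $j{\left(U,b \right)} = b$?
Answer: $-7340$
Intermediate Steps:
$\left(304 + 430\right) j{\left(-1,5 + 3 \left(-5\right) \right)} = \left(304 + 430\right) \left(5 + 3 \left(-5\right)\right) = 734 \left(5 - 15\right) = 734 \left(-10\right) = -7340$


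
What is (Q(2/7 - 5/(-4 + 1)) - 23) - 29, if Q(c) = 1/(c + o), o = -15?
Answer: -14269/274 ≈ -52.077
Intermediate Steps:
Q(c) = 1/(-15 + c) (Q(c) = 1/(c - 15) = 1/(-15 + c))
(Q(2/7 - 5/(-4 + 1)) - 23) - 29 = (1/(-15 + (2/7 - 5/(-4 + 1))) - 23) - 29 = (1/(-15 + (2*(1/7) - 5/(-3))) - 23) - 29 = (1/(-15 + (2/7 - 5*(-1/3))) - 23) - 29 = (1/(-15 + (2/7 + 5/3)) - 23) - 29 = (1/(-15 + 41/21) - 23) - 29 = (1/(-274/21) - 23) - 29 = (-21/274 - 23) - 29 = -6323/274 - 29 = -14269/274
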